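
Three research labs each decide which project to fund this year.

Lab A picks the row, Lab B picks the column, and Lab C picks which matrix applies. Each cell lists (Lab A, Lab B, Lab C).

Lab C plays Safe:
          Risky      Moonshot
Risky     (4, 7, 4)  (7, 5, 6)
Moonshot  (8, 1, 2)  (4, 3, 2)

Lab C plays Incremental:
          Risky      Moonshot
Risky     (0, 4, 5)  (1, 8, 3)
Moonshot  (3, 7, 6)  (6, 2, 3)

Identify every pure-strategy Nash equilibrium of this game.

The unique pure-strategy Nash equilibrium is (Moonshot, Risky, Incremental).

(Risky, Risky, Safe): Lab A can switch to Moonshot (4 → 8). Not NE.
(Risky, Risky, Incremental): Lab A can switch to Moonshot (0 → 3). Not NE.
(Risky, Moonshot, Safe): Lab B can switch to Risky (5 → 7). Not NE.
(Risky, Moonshot, Incremental): Lab A can switch to Moonshot (1 → 6). Not NE.
(Moonshot, Risky, Safe): Lab B can switch to Moonshot (1 → 3). Not NE.
(Moonshot, Risky, Incremental): Lab A gets 3, best alternative 0; Lab B gets 7, best alternative 2; Lab C gets 6, best alternative 2. No profitable deviation — NE.
(Moonshot, Moonshot, Safe): Lab A can switch to Risky (4 → 7). Not NE.
(Moonshot, Moonshot, Incremental): Lab B can switch to Risky (2 → 7). Not NE.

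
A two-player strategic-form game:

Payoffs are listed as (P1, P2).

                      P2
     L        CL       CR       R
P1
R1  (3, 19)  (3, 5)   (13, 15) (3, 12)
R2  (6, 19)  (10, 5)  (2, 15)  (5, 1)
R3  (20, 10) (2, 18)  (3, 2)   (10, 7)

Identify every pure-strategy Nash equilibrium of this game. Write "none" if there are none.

This game has no pure Nash equilibrium.

For each player, find the best response to each opponent profile; mutual best responses are the pure NE.
P1 against L: payoffs 3, 6, 20 → best response R3.
P1 against CL: payoffs 3, 10, 2 → best response R2.
P1 against CR: payoffs 13, 2, 3 → best response R1.
P1 against R: payoffs 3, 5, 10 → best response R3.
P2 against R1: payoffs 19, 5, 15, 12 → best response L.
P2 against R2: payoffs 19, 5, 15, 1 → best response L.
P2 against R3: payoffs 10, 18, 2, 7 → best response CL.
No profile is a mutual best response for all players.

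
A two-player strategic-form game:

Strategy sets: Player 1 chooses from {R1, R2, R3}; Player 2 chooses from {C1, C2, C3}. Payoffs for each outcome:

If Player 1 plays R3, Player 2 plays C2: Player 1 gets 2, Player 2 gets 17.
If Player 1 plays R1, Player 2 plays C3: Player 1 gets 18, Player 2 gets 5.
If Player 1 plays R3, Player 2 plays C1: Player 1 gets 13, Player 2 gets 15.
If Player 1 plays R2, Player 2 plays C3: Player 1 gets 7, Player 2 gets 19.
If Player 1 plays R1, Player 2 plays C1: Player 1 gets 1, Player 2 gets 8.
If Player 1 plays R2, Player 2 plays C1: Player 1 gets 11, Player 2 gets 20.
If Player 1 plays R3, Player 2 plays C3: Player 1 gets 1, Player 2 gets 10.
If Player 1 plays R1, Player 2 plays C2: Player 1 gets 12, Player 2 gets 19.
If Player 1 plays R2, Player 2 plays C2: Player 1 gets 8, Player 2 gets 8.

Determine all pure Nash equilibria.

Player 1 against C1: payoffs 1, 11, 13 → best response R3.
Player 1 against C2: payoffs 12, 8, 2 → best response R1.
Player 1 against C3: payoffs 18, 7, 1 → best response R1.
Player 2 against R1: payoffs 8, 19, 5 → best response C2.
Player 2 against R2: payoffs 20, 8, 19 → best response C1.
Player 2 against R3: payoffs 15, 17, 10 → best response C2.
Mutual best responses: (R1, C2).

Pure NE: (R1, C2)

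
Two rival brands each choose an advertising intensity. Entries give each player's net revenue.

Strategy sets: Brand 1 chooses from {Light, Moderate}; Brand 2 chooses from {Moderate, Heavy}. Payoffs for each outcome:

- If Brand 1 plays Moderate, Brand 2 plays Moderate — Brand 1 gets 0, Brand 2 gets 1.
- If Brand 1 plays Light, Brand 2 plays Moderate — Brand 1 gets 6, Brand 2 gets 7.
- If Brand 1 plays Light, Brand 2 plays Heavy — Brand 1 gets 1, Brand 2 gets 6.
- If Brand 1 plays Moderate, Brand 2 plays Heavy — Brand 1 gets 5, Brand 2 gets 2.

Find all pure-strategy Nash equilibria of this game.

(Light, Moderate): Brand 1 gets 6, best alternative 0; Brand 2 gets 7, best alternative 6. No profitable deviation — NE.
(Light, Heavy): Brand 1 can switch to Moderate (1 → 5). Not NE.
(Moderate, Moderate): Brand 1 can switch to Light (0 → 6). Not NE.
(Moderate, Heavy): Brand 1 gets 5, best alternative 1; Brand 2 gets 2, best alternative 1. No profitable deviation — NE.

(Light, Moderate); (Moderate, Heavy)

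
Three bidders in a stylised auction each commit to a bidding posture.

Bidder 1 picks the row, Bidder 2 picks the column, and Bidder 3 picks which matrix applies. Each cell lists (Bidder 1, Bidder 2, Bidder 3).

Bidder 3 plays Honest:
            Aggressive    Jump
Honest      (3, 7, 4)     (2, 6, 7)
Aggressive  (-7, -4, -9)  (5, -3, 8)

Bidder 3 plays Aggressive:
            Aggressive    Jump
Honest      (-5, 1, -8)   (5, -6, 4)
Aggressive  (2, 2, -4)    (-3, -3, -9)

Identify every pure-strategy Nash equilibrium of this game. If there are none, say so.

Bidder 1 against (Aggressive, Honest): payoffs 3, -7 → best response Honest.
Bidder 1 against (Aggressive, Aggressive): payoffs -5, 2 → best response Aggressive.
Bidder 1 against (Jump, Honest): payoffs 2, 5 → best response Aggressive.
Bidder 1 against (Jump, Aggressive): payoffs 5, -3 → best response Honest.
Bidder 2 against (Honest, Honest): payoffs 7, 6 → best response Aggressive.
Bidder 2 against (Honest, Aggressive): payoffs 1, -6 → best response Aggressive.
Bidder 2 against (Aggressive, Honest): payoffs -4, -3 → best response Jump.
Bidder 2 against (Aggressive, Aggressive): payoffs 2, -3 → best response Aggressive.
Bidder 3 against (Honest, Aggressive): payoffs 4, -8 → best response Honest.
Bidder 3 against (Honest, Jump): payoffs 7, 4 → best response Honest.
Bidder 3 against (Aggressive, Aggressive): payoffs -9, -4 → best response Aggressive.
Bidder 3 against (Aggressive, Jump): payoffs 8, -9 → best response Honest.
Mutual best responses: (Honest, Aggressive, Honest); (Aggressive, Aggressive, Aggressive); (Aggressive, Jump, Honest).

The pure Nash equilibria are (Honest, Aggressive, Honest); (Aggressive, Aggressive, Aggressive); (Aggressive, Jump, Honest).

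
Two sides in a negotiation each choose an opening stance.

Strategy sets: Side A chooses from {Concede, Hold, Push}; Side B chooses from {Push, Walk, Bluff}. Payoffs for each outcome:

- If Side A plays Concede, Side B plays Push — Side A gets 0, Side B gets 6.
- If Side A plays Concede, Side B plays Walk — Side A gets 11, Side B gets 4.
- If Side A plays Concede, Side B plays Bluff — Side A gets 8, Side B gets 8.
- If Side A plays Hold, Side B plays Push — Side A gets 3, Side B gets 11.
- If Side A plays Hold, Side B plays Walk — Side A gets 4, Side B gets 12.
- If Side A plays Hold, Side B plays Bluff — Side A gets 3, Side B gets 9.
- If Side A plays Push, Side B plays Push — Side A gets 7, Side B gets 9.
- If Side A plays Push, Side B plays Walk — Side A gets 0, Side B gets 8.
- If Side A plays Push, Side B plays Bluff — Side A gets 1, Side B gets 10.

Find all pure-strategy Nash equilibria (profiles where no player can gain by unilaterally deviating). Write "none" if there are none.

(Concede, Bluff)

Side A against Push: payoffs 0, 3, 7 → best response Push.
Side A against Walk: payoffs 11, 4, 0 → best response Concede.
Side A against Bluff: payoffs 8, 3, 1 → best response Concede.
Side B against Concede: payoffs 6, 4, 8 → best response Bluff.
Side B against Hold: payoffs 11, 12, 9 → best response Walk.
Side B against Push: payoffs 9, 8, 10 → best response Bluff.
Mutual best responses: (Concede, Bluff).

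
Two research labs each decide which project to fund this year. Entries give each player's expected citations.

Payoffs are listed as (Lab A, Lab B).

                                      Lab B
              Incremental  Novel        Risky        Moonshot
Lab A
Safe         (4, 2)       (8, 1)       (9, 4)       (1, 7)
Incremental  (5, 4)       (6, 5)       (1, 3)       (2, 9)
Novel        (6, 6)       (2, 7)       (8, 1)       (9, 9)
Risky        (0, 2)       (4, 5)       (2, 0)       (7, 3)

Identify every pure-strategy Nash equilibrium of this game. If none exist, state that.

The unique pure-strategy Nash equilibrium is (Novel, Moonshot).

(Safe, Incremental): Lab A can switch to Incremental (4 → 5). Not NE.
(Safe, Novel): Lab B can switch to Incremental (1 → 2). Not NE.
(Safe, Risky): Lab B can switch to Moonshot (4 → 7). Not NE.
(Safe, Moonshot): Lab A can switch to Incremental (1 → 2). Not NE.
(Incremental, Incremental): Lab A can switch to Novel (5 → 6). Not NE.
(Incremental, Novel): Lab A can switch to Safe (6 → 8). Not NE.
(Novel, Moonshot): Lab A gets 9, best alternative 7; Lab B gets 9, best alternative 7. No profitable deviation — NE.
(The remaining 9 profiles each have a profitable deviation by the same check.)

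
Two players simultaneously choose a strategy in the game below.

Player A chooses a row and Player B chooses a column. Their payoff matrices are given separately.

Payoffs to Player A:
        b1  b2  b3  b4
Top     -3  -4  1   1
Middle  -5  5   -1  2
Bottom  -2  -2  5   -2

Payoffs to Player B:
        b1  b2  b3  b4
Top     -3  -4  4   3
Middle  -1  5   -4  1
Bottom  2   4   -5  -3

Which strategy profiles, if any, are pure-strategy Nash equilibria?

(Top, b1): Player A can switch to Bottom (-3 → -2). Not NE.
(Top, b2): Player A can switch to Middle (-4 → 5). Not NE.
(Top, b3): Player A can switch to Bottom (1 → 5). Not NE.
(Top, b4): Player A can switch to Middle (1 → 2). Not NE.
(Middle, b1): Player A can switch to Top (-5 → -3). Not NE.
(Middle, b2): Player A gets 5, best alternative -2; Player B gets 5, best alternative 1. No profitable deviation — NE.
(Middle, b3): Player A can switch to Top (-1 → 1). Not NE.
(Middle, b4): Player B can switch to b2 (1 → 5). Not NE.
(Bottom, b1): Player B can switch to b2 (2 → 4). Not NE.
(The remaining 3 profiles each have a profitable deviation by the same check.)

The unique pure-strategy Nash equilibrium is (Middle, b2).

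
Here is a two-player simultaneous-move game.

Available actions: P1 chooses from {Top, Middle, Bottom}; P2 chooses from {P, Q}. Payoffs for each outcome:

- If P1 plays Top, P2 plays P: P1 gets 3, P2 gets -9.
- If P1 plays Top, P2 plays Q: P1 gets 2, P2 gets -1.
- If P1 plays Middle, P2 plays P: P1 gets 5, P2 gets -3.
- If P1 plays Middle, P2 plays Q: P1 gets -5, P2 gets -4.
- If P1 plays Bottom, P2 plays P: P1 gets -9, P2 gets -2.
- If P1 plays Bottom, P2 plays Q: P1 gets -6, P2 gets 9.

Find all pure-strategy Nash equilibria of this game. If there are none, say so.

Mark each player's best response to every combination of opponents' strategies; a profile where every player is best-responding is a pure Nash equilibrium.
P1 against P: payoffs 3, 5, -9 → best response Middle.
P1 against Q: payoffs 2, -5, -6 → best response Top.
P2 against Top: payoffs -9, -1 → best response Q.
P2 against Middle: payoffs -3, -4 → best response P.
P2 against Bottom: payoffs -2, 9 → best response Q.
Mutual best responses: (Top, Q); (Middle, P).

The pure Nash equilibria are (Top, Q); (Middle, P).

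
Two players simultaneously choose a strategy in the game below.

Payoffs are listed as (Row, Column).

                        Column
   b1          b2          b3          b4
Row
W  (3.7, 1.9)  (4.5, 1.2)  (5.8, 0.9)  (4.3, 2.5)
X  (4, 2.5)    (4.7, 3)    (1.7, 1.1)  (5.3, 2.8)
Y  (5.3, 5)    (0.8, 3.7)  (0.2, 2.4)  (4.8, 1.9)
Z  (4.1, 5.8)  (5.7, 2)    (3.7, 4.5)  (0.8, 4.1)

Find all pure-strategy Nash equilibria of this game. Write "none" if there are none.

(W, b1): Row can switch to X (3.7 → 4). Not NE.
(W, b2): Row can switch to X (4.5 → 4.7). Not NE.
(W, b3): Column can switch to b1 (0.9 → 1.9). Not NE.
(W, b4): Row can switch to X (4.3 → 5.3). Not NE.
(X, b1): Row can switch to Y (4 → 5.3). Not NE.
(X, b2): Row can switch to Z (4.7 → 5.7). Not NE.
(X, b3): Row can switch to W (1.7 → 5.8). Not NE.
(X, b4): Column can switch to b2 (2.8 → 3). Not NE.
(Y, b1): Row gets 5.3, best alternative 4.1; Column gets 5, best alternative 3.7. No profitable deviation — NE.
(The remaining 7 profiles each have a profitable deviation by the same check.)

The unique pure-strategy Nash equilibrium is (Y, b1).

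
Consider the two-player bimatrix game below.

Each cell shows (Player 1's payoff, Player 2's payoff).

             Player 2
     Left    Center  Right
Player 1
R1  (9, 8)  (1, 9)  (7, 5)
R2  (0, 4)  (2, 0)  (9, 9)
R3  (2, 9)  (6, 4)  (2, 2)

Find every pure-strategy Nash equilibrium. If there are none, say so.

Pure NE: (R2, Right)

For each strategy profile, look for a profitable unilateral deviation.
(R1, Left): Player 2 can switch to Center (8 → 9). Not NE.
(R1, Center): Player 1 can switch to R2 (1 → 2). Not NE.
(R1, Right): Player 1 can switch to R2 (7 → 9). Not NE.
(R2, Left): Player 1 can switch to R1 (0 → 9). Not NE.
(R2, Center): Player 1 can switch to R3 (2 → 6). Not NE.
(R2, Right): Player 1 gets 9, best alternative 7; Player 2 gets 9, best alternative 4. No profitable deviation — NE.
(R3, Left): Player 1 can switch to R1 (2 → 9). Not NE.
(The remaining 2 profiles each have a profitable deviation by the same check.)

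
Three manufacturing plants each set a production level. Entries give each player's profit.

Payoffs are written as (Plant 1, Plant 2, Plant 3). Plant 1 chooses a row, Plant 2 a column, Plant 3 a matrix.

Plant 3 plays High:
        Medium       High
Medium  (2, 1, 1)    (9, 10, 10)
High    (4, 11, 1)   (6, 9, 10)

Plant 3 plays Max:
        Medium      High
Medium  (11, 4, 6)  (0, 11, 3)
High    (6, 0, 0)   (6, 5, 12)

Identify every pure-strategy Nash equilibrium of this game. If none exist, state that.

(Medium, Medium, High): Plant 1 can switch to High (2 → 4). Not NE.
(Medium, Medium, Max): Plant 2 can switch to High (4 → 11). Not NE.
(Medium, High, High): Plant 1 gets 9, best alternative 6; Plant 2 gets 10, best alternative 1; Plant 3 gets 10, best alternative 3. No profitable deviation — NE.
(Medium, High, Max): Plant 1 can switch to High (0 → 6). Not NE.
(High, Medium, High): Plant 1 gets 4, best alternative 2; Plant 2 gets 11, best alternative 9; Plant 3 gets 1, best alternative 0. No profitable deviation — NE.
(High, Medium, Max): Plant 1 can switch to Medium (6 → 11). Not NE.
(High, High, High): Plant 1 can switch to Medium (6 → 9). Not NE.
(High, High, Max): Plant 1 gets 6, best alternative 0; Plant 2 gets 5, best alternative 0; Plant 3 gets 12, best alternative 10. No profitable deviation — NE.

Pure-strategy Nash equilibria: (Medium, High, High) and (High, Medium, High) and (High, High, Max)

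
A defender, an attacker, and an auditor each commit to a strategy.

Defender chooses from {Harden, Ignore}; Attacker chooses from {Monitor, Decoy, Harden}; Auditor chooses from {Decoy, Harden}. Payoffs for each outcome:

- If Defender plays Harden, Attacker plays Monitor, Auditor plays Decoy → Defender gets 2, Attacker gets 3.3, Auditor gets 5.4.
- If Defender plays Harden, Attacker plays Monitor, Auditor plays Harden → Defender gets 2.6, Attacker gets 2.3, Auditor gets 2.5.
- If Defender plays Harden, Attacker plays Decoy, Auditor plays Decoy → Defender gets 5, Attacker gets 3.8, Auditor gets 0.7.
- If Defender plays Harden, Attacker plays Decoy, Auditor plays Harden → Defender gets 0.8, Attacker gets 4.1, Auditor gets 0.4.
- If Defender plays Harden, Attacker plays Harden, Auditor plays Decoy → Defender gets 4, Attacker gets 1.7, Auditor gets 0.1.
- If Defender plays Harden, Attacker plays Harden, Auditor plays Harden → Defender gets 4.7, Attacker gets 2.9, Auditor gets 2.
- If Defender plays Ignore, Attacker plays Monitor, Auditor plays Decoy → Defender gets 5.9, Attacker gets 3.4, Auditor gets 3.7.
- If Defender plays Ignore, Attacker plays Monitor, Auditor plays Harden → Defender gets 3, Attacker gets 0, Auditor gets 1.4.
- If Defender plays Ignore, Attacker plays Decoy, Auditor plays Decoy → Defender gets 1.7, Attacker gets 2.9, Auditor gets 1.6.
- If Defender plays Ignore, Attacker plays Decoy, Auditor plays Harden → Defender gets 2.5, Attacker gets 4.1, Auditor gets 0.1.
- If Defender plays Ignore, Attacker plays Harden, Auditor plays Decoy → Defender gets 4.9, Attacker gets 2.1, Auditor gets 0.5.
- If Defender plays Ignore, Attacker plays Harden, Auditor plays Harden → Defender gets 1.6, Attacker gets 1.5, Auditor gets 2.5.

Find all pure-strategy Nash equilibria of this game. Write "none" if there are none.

(Harden, Decoy, Decoy), (Ignore, Monitor, Decoy)

Defender against (Monitor, Decoy): payoffs 2, 5.9 → best response Ignore.
Defender against (Monitor, Harden): payoffs 2.6, 3 → best response Ignore.
Defender against (Decoy, Decoy): payoffs 5, 1.7 → best response Harden.
Defender against (Decoy, Harden): payoffs 0.8, 2.5 → best response Ignore.
Defender against (Harden, Decoy): payoffs 4, 4.9 → best response Ignore.
Defender against (Harden, Harden): payoffs 4.7, 1.6 → best response Harden.
Attacker against (Harden, Decoy): payoffs 3.3, 3.8, 1.7 → best response Decoy.
Attacker against (Harden, Harden): payoffs 2.3, 4.1, 2.9 → best response Decoy.
Attacker against (Ignore, Decoy): payoffs 3.4, 2.9, 2.1 → best response Monitor.
Attacker against (Ignore, Harden): payoffs 0, 4.1, 1.5 → best response Decoy.
Auditor against (Harden, Monitor): payoffs 5.4, 2.5 → best response Decoy.
Auditor against (Harden, Decoy): payoffs 0.7, 0.4 → best response Decoy.
Auditor against (Harden, Harden): payoffs 0.1, 2 → best response Harden.
Auditor against (Ignore, Monitor): payoffs 3.7, 1.4 → best response Decoy.
Auditor against (Ignore, Decoy): payoffs 1.6, 0.1 → best response Decoy.
Auditor against (Ignore, Harden): payoffs 0.5, 2.5 → best response Harden.
Mutual best responses: (Harden, Decoy, Decoy); (Ignore, Monitor, Decoy).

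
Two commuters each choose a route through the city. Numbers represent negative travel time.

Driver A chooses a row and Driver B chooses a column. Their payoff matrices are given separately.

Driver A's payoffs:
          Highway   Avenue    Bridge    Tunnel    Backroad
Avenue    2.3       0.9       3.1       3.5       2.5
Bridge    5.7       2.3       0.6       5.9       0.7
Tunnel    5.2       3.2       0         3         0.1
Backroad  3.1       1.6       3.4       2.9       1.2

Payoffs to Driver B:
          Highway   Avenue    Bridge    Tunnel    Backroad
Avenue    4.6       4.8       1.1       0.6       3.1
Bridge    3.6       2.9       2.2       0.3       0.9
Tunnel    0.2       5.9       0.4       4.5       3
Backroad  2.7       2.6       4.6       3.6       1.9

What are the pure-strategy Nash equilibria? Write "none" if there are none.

(Bridge, Highway), (Tunnel, Avenue), (Backroad, Bridge)

(Avenue, Highway): Driver A can switch to Bridge (2.3 → 5.7). Not NE.
(Avenue, Avenue): Driver A can switch to Bridge (0.9 → 2.3). Not NE.
(Avenue, Bridge): Driver A can switch to Backroad (3.1 → 3.4). Not NE.
(Avenue, Tunnel): Driver A can switch to Bridge (3.5 → 5.9). Not NE.
(Avenue, Backroad): Driver B can switch to Highway (3.1 → 4.6). Not NE.
(Bridge, Highway): Driver A gets 5.7, best alternative 5.2; Driver B gets 3.6, best alternative 2.9. No profitable deviation — NE.
(Bridge, Avenue): Driver A can switch to Tunnel (2.3 → 3.2). Not NE.
(Bridge, Bridge): Driver A can switch to Avenue (0.6 → 3.1). Not NE.
(Bridge, Tunnel): Driver B can switch to Highway (0.3 → 3.6). Not NE.
(Bridge, Backroad): Driver A can switch to Avenue (0.7 → 2.5). Not NE.
(Tunnel, Highway): Driver A can switch to Bridge (5.2 → 5.7). Not NE.
(Tunnel, Avenue): Driver A gets 3.2, best alternative 2.3; Driver B gets 5.9, best alternative 4.5. No profitable deviation — NE.
(Backroad, Bridge): Driver A gets 3.4, best alternative 3.1; Driver B gets 4.6, best alternative 3.6. No profitable deviation — NE.
(The remaining 7 profiles each have a profitable deviation by the same check.)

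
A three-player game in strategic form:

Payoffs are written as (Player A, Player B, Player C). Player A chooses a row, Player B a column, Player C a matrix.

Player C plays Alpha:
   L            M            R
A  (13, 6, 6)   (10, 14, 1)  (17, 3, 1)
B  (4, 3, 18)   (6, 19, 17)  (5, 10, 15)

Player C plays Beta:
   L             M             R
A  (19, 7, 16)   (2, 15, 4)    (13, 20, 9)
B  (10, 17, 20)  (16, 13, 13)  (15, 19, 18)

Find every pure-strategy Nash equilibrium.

(B, R, Beta)

Player A against (L, Alpha): payoffs 13, 4 → best response A.
Player A against (L, Beta): payoffs 19, 10 → best response A.
Player A against (M, Alpha): payoffs 10, 6 → best response A.
Player A against (M, Beta): payoffs 2, 16 → best response B.
Player A against (R, Alpha): payoffs 17, 5 → best response A.
Player A against (R, Beta): payoffs 13, 15 → best response B.
Player B against (A, Alpha): payoffs 6, 14, 3 → best response M.
Player B against (A, Beta): payoffs 7, 15, 20 → best response R.
Player B against (B, Alpha): payoffs 3, 19, 10 → best response M.
Player B against (B, Beta): payoffs 17, 13, 19 → best response R.
Player C against (A, L): payoffs 6, 16 → best response Beta.
Player C against (A, M): payoffs 1, 4 → best response Beta.
Player C against (A, R): payoffs 1, 9 → best response Beta.
Player C against (B, L): payoffs 18, 20 → best response Beta.
Player C against (B, M): payoffs 17, 13 → best response Alpha.
Player C against (B, R): payoffs 15, 18 → best response Beta.
Mutual best responses: (B, R, Beta).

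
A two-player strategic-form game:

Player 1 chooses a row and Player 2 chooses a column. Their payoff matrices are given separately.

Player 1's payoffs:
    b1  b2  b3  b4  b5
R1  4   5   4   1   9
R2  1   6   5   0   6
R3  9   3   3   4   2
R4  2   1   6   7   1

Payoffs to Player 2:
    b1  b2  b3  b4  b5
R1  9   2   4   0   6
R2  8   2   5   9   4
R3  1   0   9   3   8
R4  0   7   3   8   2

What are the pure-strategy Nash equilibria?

Player 1 against b1: payoffs 4, 1, 9, 2 → best response R3.
Player 1 against b2: payoffs 5, 6, 3, 1 → best response R2.
Player 1 against b3: payoffs 4, 5, 3, 6 → best response R4.
Player 1 against b4: payoffs 1, 0, 4, 7 → best response R4.
Player 1 against b5: payoffs 9, 6, 2, 1 → best response R1.
Player 2 against R1: payoffs 9, 2, 4, 0, 6 → best response b1.
Player 2 against R2: payoffs 8, 2, 5, 9, 4 → best response b4.
Player 2 against R3: payoffs 1, 0, 9, 3, 8 → best response b3.
Player 2 against R4: payoffs 0, 7, 3, 8, 2 → best response b4.
Mutual best responses: (R4, b4).

The unique pure-strategy Nash equilibrium is (R4, b4).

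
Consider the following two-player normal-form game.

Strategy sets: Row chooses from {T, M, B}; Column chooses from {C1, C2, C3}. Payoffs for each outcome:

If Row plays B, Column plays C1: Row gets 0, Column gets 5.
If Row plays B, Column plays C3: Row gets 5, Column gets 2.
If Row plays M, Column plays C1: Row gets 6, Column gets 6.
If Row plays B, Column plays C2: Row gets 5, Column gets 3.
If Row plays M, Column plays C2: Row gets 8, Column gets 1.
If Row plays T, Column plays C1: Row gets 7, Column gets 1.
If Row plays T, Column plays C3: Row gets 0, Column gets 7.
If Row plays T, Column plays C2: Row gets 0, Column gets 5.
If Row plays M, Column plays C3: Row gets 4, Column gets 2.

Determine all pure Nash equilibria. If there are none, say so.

This game has no pure Nash equilibrium.

(T, C1): Column can switch to C2 (1 → 5). Not NE.
(T, C2): Row can switch to M (0 → 8). Not NE.
(T, C3): Row can switch to M (0 → 4). Not NE.
(M, C1): Row can switch to T (6 → 7). Not NE.
(M, C2): Column can switch to C1 (1 → 6). Not NE.
(M, C3): Row can switch to B (4 → 5). Not NE.
(B, C1): Row can switch to T (0 → 7). Not NE.
(B, C2): Row can switch to M (5 → 8). Not NE.
(B, C3): Column can switch to C1 (2 → 5). Not NE.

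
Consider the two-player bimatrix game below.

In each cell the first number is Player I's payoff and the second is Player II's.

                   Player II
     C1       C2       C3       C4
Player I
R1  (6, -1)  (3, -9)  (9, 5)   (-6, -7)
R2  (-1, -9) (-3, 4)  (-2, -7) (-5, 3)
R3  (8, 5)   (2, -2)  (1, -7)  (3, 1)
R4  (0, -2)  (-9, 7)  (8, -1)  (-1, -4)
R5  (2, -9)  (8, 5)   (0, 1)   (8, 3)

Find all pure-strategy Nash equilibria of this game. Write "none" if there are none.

(R1, C1): Player I can switch to R3 (6 → 8). Not NE.
(R1, C2): Player I can switch to R5 (3 → 8). Not NE.
(R1, C3): Player I gets 9, best alternative 8; Player II gets 5, best alternative -1. No profitable deviation — NE.
(R1, C4): Player I can switch to R2 (-6 → -5). Not NE.
(R2, C1): Player I can switch to R1 (-1 → 6). Not NE.
(R2, C2): Player I can switch to R1 (-3 → 3). Not NE.
(R2, C3): Player I can switch to R1 (-2 → 9). Not NE.
(R3, C1): Player I gets 8, best alternative 6; Player II gets 5, best alternative 1. No profitable deviation — NE.
(R5, C2): Player I gets 8, best alternative 3; Player II gets 5, best alternative 3. No profitable deviation — NE.
(The remaining 11 profiles each have a profitable deviation by the same check.)

Pure-strategy Nash equilibria: (R1, C3); (R3, C1); (R5, C2)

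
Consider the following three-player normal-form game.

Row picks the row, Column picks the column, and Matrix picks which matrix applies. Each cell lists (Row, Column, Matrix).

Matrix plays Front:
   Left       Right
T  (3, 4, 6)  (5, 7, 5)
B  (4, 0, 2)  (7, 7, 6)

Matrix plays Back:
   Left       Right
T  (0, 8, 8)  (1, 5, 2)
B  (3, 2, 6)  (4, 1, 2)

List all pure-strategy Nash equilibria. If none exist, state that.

The pure Nash equilibria are (B, Left, Back), (B, Right, Front).

Row against (Left, Front): payoffs 3, 4 → best response B.
Row against (Left, Back): payoffs 0, 3 → best response B.
Row against (Right, Front): payoffs 5, 7 → best response B.
Row against (Right, Back): payoffs 1, 4 → best response B.
Column against (T, Front): payoffs 4, 7 → best response Right.
Column against (T, Back): payoffs 8, 5 → best response Left.
Column against (B, Front): payoffs 0, 7 → best response Right.
Column against (B, Back): payoffs 2, 1 → best response Left.
Matrix against (T, Left): payoffs 6, 8 → best response Back.
Matrix against (T, Right): payoffs 5, 2 → best response Front.
Matrix against (B, Left): payoffs 2, 6 → best response Back.
Matrix against (B, Right): payoffs 6, 2 → best response Front.
Mutual best responses: (B, Left, Back); (B, Right, Front).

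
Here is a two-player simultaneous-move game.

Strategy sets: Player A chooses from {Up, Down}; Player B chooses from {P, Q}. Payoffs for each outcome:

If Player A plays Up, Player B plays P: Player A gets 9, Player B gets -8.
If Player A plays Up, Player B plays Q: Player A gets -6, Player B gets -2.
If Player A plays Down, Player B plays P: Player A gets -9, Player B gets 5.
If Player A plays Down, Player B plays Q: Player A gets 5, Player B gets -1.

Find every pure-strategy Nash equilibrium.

No pure-strategy Nash equilibrium.

For each player, find the best response to each opponent profile; mutual best responses are the pure NE.
Player A against P: payoffs 9, -9 → best response Up.
Player A against Q: payoffs -6, 5 → best response Down.
Player B against Up: payoffs -8, -2 → best response Q.
Player B against Down: payoffs 5, -1 → best response P.
No profile is a mutual best response for all players.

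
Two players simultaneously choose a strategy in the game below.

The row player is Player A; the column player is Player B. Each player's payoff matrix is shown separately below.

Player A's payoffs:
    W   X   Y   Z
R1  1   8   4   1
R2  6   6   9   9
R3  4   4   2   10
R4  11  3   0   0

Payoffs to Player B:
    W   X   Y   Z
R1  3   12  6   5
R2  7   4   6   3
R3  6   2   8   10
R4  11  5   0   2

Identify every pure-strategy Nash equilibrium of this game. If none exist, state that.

The pure Nash equilibria are (R1, X) and (R3, Z) and (R4, W).

Player A against W: payoffs 1, 6, 4, 11 → best response R4.
Player A against X: payoffs 8, 6, 4, 3 → best response R1.
Player A against Y: payoffs 4, 9, 2, 0 → best response R2.
Player A against Z: payoffs 1, 9, 10, 0 → best response R3.
Player B against R1: payoffs 3, 12, 6, 5 → best response X.
Player B against R2: payoffs 7, 4, 6, 3 → best response W.
Player B against R3: payoffs 6, 2, 8, 10 → best response Z.
Player B against R4: payoffs 11, 5, 0, 2 → best response W.
Mutual best responses: (R1, X); (R3, Z); (R4, W).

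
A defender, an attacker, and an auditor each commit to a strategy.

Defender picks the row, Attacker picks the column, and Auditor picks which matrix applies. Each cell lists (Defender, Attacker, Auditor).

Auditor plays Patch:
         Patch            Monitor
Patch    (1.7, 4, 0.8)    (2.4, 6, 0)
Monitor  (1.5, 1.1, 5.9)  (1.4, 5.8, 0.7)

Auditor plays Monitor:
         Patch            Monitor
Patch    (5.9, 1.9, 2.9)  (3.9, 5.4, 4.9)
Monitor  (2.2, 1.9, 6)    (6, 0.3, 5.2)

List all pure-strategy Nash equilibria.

Defender against (Patch, Patch): payoffs 1.7, 1.5 → best response Patch.
Defender against (Patch, Monitor): payoffs 5.9, 2.2 → best response Patch.
Defender against (Monitor, Patch): payoffs 2.4, 1.4 → best response Patch.
Defender against (Monitor, Monitor): payoffs 3.9, 6 → best response Monitor.
Attacker against (Patch, Patch): payoffs 4, 6 → best response Monitor.
Attacker against (Patch, Monitor): payoffs 1.9, 5.4 → best response Monitor.
Attacker against (Monitor, Patch): payoffs 1.1, 5.8 → best response Monitor.
Attacker against (Monitor, Monitor): payoffs 1.9, 0.3 → best response Patch.
Auditor against (Patch, Patch): payoffs 0.8, 2.9 → best response Monitor.
Auditor against (Patch, Monitor): payoffs 0, 4.9 → best response Monitor.
Auditor against (Monitor, Patch): payoffs 5.9, 6 → best response Monitor.
Auditor against (Monitor, Monitor): payoffs 0.7, 5.2 → best response Monitor.
No profile is a mutual best response for all players.

none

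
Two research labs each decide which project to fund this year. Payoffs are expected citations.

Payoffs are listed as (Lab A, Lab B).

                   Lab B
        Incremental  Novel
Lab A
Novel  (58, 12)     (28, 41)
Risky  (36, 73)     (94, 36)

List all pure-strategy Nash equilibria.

Lab A against Incremental: payoffs 58, 36 → best response Novel.
Lab A against Novel: payoffs 28, 94 → best response Risky.
Lab B against Novel: payoffs 12, 41 → best response Novel.
Lab B against Risky: payoffs 73, 36 → best response Incremental.
No profile is a mutual best response for all players.

There is no pure-strategy Nash equilibrium.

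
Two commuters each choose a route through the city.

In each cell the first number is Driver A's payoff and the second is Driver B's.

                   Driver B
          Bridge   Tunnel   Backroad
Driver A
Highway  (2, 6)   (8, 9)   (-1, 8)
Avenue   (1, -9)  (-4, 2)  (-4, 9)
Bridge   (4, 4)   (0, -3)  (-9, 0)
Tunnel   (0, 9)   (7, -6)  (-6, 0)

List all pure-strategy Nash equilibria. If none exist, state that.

For each strategy profile, look for a profitable unilateral deviation.
(Highway, Bridge): Driver A can switch to Bridge (2 → 4). Not NE.
(Highway, Tunnel): Driver A gets 8, best alternative 7; Driver B gets 9, best alternative 8. No profitable deviation — NE.
(Highway, Backroad): Driver B can switch to Tunnel (8 → 9). Not NE.
(Avenue, Bridge): Driver A can switch to Highway (1 → 2). Not NE.
(Avenue, Tunnel): Driver A can switch to Highway (-4 → 8). Not NE.
(Avenue, Backroad): Driver A can switch to Highway (-4 → -1). Not NE.
(Bridge, Bridge): Driver A gets 4, best alternative 2; Driver B gets 4, best alternative 0. No profitable deviation — NE.
(Bridge, Tunnel): Driver A can switch to Highway (0 → 8). Not NE.
(Bridge, Backroad): Driver A can switch to Highway (-9 → -1). Not NE.
(Tunnel, Bridge): Driver A can switch to Highway (0 → 2). Not NE.
(Tunnel, Tunnel): Driver A can switch to Highway (7 → 8). Not NE.
(Tunnel, Backroad): Driver A can switch to Highway (-6 → -1). Not NE.

Pure-strategy Nash equilibria: (Highway, Tunnel), (Bridge, Bridge)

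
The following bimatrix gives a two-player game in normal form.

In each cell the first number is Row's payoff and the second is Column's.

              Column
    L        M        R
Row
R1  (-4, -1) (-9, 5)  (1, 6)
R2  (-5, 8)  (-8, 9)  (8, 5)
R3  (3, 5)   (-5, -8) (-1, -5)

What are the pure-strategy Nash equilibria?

(R3, L)

(R1, L): Row can switch to R3 (-4 → 3). Not NE.
(R1, M): Row can switch to R2 (-9 → -8). Not NE.
(R1, R): Row can switch to R2 (1 → 8). Not NE.
(R2, L): Row can switch to R1 (-5 → -4). Not NE.
(R2, M): Row can switch to R3 (-8 → -5). Not NE.
(R2, R): Column can switch to L (5 → 8). Not NE.
(R3, L): Row gets 3, best alternative -4; Column gets 5, best alternative -5. No profitable deviation — NE.
(R3, M): Column can switch to L (-8 → 5). Not NE.
(R3, R): Row can switch to R1 (-1 → 1). Not NE.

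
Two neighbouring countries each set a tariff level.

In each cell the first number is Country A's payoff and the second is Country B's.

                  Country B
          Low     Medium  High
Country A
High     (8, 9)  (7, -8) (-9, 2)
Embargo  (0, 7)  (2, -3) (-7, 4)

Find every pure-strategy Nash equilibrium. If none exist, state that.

The unique pure-strategy Nash equilibrium is (High, Low).

For each player, find the best response to each opponent profile; mutual best responses are the pure NE.
Country A against Low: payoffs 8, 0 → best response High.
Country A against Medium: payoffs 7, 2 → best response High.
Country A against High: payoffs -9, -7 → best response Embargo.
Country B against High: payoffs 9, -8, 2 → best response Low.
Country B against Embargo: payoffs 7, -3, 4 → best response Low.
Mutual best responses: (High, Low).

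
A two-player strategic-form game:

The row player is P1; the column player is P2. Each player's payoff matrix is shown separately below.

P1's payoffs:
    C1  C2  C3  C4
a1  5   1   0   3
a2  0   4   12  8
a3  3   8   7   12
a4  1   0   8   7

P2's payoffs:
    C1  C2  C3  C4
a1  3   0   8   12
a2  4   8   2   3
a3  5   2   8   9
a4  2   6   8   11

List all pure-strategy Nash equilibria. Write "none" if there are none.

Mark each player's best response to every combination of opponents' strategies; a profile where every player is best-responding is a pure Nash equilibrium.
P1 against C1: payoffs 5, 0, 3, 1 → best response a1.
P1 against C2: payoffs 1, 4, 8, 0 → best response a3.
P1 against C3: payoffs 0, 12, 7, 8 → best response a2.
P1 against C4: payoffs 3, 8, 12, 7 → best response a3.
P2 against a1: payoffs 3, 0, 8, 12 → best response C4.
P2 against a2: payoffs 4, 8, 2, 3 → best response C2.
P2 against a3: payoffs 5, 2, 8, 9 → best response C4.
P2 against a4: payoffs 2, 6, 8, 11 → best response C4.
Mutual best responses: (a3, C4).

The unique pure-strategy Nash equilibrium is (a3, C4).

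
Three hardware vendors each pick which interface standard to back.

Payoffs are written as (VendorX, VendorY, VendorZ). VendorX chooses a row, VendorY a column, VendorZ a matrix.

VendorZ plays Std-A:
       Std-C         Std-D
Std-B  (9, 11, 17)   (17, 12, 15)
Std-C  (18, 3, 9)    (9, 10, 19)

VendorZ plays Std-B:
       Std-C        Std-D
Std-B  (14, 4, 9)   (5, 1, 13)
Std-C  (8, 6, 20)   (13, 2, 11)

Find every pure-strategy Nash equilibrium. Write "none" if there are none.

VendorX against (Std-C, Std-A): payoffs 9, 18 → best response Std-C.
VendorX against (Std-C, Std-B): payoffs 14, 8 → best response Std-B.
VendorX against (Std-D, Std-A): payoffs 17, 9 → best response Std-B.
VendorX against (Std-D, Std-B): payoffs 5, 13 → best response Std-C.
VendorY against (Std-B, Std-A): payoffs 11, 12 → best response Std-D.
VendorY against (Std-B, Std-B): payoffs 4, 1 → best response Std-C.
VendorY against (Std-C, Std-A): payoffs 3, 10 → best response Std-D.
VendorY against (Std-C, Std-B): payoffs 6, 2 → best response Std-C.
VendorZ against (Std-B, Std-C): payoffs 17, 9 → best response Std-A.
VendorZ against (Std-B, Std-D): payoffs 15, 13 → best response Std-A.
VendorZ against (Std-C, Std-C): payoffs 9, 20 → best response Std-B.
VendorZ against (Std-C, Std-D): payoffs 19, 11 → best response Std-A.
Mutual best responses: (Std-B, Std-D, Std-A).

Pure NE: (Std-B, Std-D, Std-A)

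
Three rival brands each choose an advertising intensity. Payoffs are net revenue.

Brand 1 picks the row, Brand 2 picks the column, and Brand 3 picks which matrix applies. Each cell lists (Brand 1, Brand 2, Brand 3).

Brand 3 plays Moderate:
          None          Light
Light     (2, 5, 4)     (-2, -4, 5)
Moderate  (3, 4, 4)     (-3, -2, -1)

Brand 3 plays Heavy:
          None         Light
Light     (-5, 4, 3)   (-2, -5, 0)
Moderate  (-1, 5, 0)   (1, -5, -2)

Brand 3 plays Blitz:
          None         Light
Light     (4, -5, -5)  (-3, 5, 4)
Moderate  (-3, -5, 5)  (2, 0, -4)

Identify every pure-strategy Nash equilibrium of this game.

Check each profile: it is a Nash equilibrium iff no player can strictly gain by switching unilaterally.
(Light, None, Moderate): Brand 1 can switch to Moderate (2 → 3). Not NE.
(Light, None, Heavy): Brand 1 can switch to Moderate (-5 → -1). Not NE.
(Light, None, Blitz): Brand 2 can switch to Light (-5 → 5). Not NE.
(Light, Light, Moderate): Brand 2 can switch to None (-4 → 5). Not NE.
(Light, Light, Heavy): Brand 1 can switch to Moderate (-2 → 1). Not NE.
(Light, Light, Blitz): Brand 1 can switch to Moderate (-3 → 2). Not NE.
(Moderate, None, Moderate): Brand 3 can switch to Blitz (4 → 5). Not NE.
(Moderate, None, Heavy): Brand 3 can switch to Moderate (0 → 4). Not NE.
(Moderate, None, Blitz): Brand 1 can switch to Light (-3 → 4). Not NE.
(Moderate, Light, Moderate): Brand 1 can switch to Light (-3 → -2). Not NE.
(The remaining 2 profiles each have a profitable deviation by the same check.)

There is no pure-strategy Nash equilibrium.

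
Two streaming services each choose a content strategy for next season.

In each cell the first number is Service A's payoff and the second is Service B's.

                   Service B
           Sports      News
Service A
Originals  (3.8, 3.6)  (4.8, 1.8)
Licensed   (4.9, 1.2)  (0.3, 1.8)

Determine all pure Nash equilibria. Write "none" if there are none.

Service A against Sports: payoffs 3.8, 4.9 → best response Licensed.
Service A against News: payoffs 4.8, 0.3 → best response Originals.
Service B against Originals: payoffs 3.6, 1.8 → best response Sports.
Service B against Licensed: payoffs 1.2, 1.8 → best response News.
No profile is a mutual best response for all players.

There is no pure-strategy Nash equilibrium.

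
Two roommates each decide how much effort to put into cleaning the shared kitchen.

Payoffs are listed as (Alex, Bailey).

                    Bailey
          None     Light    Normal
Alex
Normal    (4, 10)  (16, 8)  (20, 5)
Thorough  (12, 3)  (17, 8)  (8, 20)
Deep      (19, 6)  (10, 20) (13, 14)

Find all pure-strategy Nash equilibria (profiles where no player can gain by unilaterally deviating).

There is no pure-strategy Nash equilibrium.

Alex against None: payoffs 4, 12, 19 → best response Deep.
Alex against Light: payoffs 16, 17, 10 → best response Thorough.
Alex against Normal: payoffs 20, 8, 13 → best response Normal.
Bailey against Normal: payoffs 10, 8, 5 → best response None.
Bailey against Thorough: payoffs 3, 8, 20 → best response Normal.
Bailey against Deep: payoffs 6, 20, 14 → best response Light.
No profile is a mutual best response for all players.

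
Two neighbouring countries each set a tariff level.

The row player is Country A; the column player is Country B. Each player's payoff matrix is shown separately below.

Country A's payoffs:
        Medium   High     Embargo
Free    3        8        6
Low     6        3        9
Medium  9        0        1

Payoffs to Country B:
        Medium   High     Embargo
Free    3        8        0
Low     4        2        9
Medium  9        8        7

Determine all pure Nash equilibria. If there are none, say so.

Country A against Medium: payoffs 3, 6, 9 → best response Medium.
Country A against High: payoffs 8, 3, 0 → best response Free.
Country A against Embargo: payoffs 6, 9, 1 → best response Low.
Country B against Free: payoffs 3, 8, 0 → best response High.
Country B against Low: payoffs 4, 2, 9 → best response Embargo.
Country B against Medium: payoffs 9, 8, 7 → best response Medium.
Mutual best responses: (Free, High); (Low, Embargo); (Medium, Medium).

The pure Nash equilibria are (Free, High) and (Low, Embargo) and (Medium, Medium).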